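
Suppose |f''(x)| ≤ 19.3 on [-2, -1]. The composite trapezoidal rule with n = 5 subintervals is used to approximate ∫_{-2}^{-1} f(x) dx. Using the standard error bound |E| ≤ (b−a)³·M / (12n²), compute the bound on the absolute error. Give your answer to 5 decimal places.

0.06433

|E| ≤ (1)³·19.3 / (12·5²) = 19.3/300 = 0.06433.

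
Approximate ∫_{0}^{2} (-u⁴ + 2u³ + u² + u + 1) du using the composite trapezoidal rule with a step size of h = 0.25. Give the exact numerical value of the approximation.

h = (2 − 0)/8 = 0.25.
Nodes u₀,…,u₈ = 0, 0.25, 0.5, 0.75, 1, 1.25, 1.5, 1.75, 2.
f(u) = -u⁴ + 2u³ + u² + u + 1: f₀=1, f₁=1.33984375, f₂=1.9375, f₃=2.83984375, f₄=4, f₅=5.27734375, f₆=6.4375, f₇=7.15234375, f₈=7.
(h/2)·[f₀ + 2f₁ + 2f₂ + 2f₃ + 2f₄ + 2f₅ + 2f₆ + 2f₇ + f₈] = 0.125·(65.96875) = 8.24609375.

8.24609375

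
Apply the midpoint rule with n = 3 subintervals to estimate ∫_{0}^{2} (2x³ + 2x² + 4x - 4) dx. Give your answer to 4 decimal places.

h = (2 − 0)/3 = 0.666667.
Midpoints m₁,…,m₃ = 0.333333, 1, 1.666667.
f(m₁)=-2.370370, f(m₂)=4, f(m₃)=17.481481.
h·[f(m₁) + f(m₂) + f(m₃)] = 0.666667·(19.111111) = 12.7407.

12.7407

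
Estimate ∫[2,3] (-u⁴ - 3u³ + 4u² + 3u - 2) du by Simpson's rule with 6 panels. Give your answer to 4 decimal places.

h = (3 − 2)/6 = 0.166667.
Nodes u₀,…,u₆ = 2, 2.166667, 2.333333, 2.5, 2.666667, 2.833333, 3.
f(u) = -u⁴ - 3u³ + 4u² + 3u - 2: f₀=-20, f₁=-29.273920, f₂=-40.975309, f₃=-55.4375, f₄=-73.012346, f₅=-94.070216, f₆=-119.
(h/3)·[f₀ + 4f₁ + 2f₂ + 4f₃ + 2f₄ + 4f₅ + f₆] = 0.055556·(-1082.101852) = -60.1168.

-60.1168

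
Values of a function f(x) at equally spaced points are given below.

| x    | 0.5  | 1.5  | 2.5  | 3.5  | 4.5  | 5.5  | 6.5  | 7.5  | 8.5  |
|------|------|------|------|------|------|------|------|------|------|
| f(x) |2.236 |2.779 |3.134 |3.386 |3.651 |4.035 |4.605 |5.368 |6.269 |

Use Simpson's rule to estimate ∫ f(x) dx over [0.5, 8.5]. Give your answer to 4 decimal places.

31.1857

h = 1, n = 8.
(h/3)·[y₀ + 4y₁ + 2y₂ + 4y₃ + 2y₄ + 4y₅ + 2y₆ + 4y₇ + y₈] = 0.333333·(93.557) = 31.1857.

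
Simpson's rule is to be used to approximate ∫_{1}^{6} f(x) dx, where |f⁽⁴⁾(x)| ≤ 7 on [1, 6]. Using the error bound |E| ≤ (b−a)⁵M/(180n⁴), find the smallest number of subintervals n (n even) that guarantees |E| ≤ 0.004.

14

Need 21875/(180n⁴) ≤ 0.004.
n⁴ ≥ 21875/(180·0.004) = 30381.9 ⇒ n ≥ 13.2024, so the smallest even n is 14. (n must be even for Simpson's rule.)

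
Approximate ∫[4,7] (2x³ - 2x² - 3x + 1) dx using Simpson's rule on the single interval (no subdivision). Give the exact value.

S = (b−a)/6 · [f(4) + 4f(5.5) + f(7)] = 0.5·[85 + 4·256.75 + 568] = 840.

840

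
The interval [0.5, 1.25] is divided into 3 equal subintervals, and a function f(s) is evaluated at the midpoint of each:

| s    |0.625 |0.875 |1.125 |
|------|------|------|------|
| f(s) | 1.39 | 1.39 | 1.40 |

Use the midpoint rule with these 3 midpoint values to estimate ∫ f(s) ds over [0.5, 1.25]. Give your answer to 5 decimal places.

h = 0.25, n = 3.
h·[y(m₁) + y(m₂) + y(m₃)] = 0.25·(4.18) = 1.04500.

1.04500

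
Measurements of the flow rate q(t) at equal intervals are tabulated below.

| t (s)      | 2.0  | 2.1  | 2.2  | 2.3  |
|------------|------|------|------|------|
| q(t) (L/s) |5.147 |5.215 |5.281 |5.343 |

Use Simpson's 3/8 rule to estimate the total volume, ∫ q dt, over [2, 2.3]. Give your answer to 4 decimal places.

h = 0.1, n = 3.
(3h/8)·[y₀ + 3y₁ + 3y₂ + y₃] = 0.0375·(41.978) = 1.5742.

1.5742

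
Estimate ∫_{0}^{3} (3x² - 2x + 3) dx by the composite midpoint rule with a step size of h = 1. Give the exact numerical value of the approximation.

26.25

h = (3 − 0)/3 = 1.
Midpoints m₁,…,m₃ = 0.5, 1.5, 2.5.
f(m₁)=2.75, f(m₂)=6.75, f(m₃)=16.75.
h·[f(m₁) + f(m₂) + f(m₃)] = 1·(26.25) = 26.25.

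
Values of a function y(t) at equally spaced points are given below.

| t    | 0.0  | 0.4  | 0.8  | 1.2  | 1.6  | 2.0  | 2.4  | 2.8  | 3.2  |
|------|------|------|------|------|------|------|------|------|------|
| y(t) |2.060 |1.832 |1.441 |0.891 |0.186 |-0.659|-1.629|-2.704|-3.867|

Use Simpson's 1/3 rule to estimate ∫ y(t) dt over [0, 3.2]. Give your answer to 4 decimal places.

-0.5828

h = 0.4, n = 8.
(h/3)·[y₀ + 4y₁ + 2y₂ + 4y₃ + 2y₄ + 4y₅ + 2y₆ + 4y₇ + y₈] = 0.133333·(-4.371) = -0.5828.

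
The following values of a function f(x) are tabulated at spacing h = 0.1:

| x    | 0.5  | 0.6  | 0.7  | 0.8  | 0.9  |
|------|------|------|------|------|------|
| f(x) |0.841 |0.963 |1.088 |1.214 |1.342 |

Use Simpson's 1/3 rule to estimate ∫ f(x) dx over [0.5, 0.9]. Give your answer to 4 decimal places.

h = 0.1, n = 4.
(h/3)·[y₀ + 4y₁ + 2y₂ + 4y₃ + y₄] = 0.033333·(13.067) = 0.4356.

0.4356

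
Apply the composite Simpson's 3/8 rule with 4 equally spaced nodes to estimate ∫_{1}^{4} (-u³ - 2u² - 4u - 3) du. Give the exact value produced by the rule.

h = (4 − 1)/3 = 1.
Nodes u₀,…,u₃ = 1, 2, 3, 4.
f(u) = -u³ - 2u² - 4u - 3: f₀=-10, f₁=-27, f₂=-60, f₃=-115.
(3h/8)·[f₀ + 3f₁ + 3f₂ + f₃] = 0.375·(-386) = -144.75.

-144.75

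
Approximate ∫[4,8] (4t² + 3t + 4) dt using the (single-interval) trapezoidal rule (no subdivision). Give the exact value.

T = (b−a)/2 · [f(4) + f(8)] = 2·[80 + 284] = 728.

728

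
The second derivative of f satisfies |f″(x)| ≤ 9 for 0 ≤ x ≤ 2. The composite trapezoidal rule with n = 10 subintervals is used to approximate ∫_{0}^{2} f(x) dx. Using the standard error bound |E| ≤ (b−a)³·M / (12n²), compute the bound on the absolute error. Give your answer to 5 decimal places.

0.06000

|E| ≤ (2)³·9 / (12·10²) = 72/1200 = 0.06000.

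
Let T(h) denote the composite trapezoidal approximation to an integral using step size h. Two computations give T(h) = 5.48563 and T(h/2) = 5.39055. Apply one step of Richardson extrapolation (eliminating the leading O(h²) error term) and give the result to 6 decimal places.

R = (4·T(h/2) − T(h)) / 3 = (4·5.39055 − 5.48563)/3 = (16.07657)/3 = 5.358857.

5.358857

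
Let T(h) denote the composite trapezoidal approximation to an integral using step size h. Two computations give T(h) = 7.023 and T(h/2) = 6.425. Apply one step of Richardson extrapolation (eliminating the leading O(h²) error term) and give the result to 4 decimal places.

6.2257

R = (4·T(h/2) − T(h)) / 3 = (4·6.425 − 7.023)/3 = (18.677)/3 = 6.2257.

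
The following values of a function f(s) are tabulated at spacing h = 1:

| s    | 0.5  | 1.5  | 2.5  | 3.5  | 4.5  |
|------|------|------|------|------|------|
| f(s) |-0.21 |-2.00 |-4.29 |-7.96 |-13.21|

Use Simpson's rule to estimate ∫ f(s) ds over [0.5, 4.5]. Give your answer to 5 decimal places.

-20.61333

h = 1, n = 4.
(h/3)·[y₀ + 4y₁ + 2y₂ + 4y₃ + y₄] = 0.333333·(-61.84) = -20.61333.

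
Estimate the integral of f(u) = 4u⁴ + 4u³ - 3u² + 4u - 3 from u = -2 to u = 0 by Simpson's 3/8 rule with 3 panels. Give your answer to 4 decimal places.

h = (0 − (-2))/3 = 0.666667.
Nodes u₀,…,u₃ = -2, -1.333333, -0.666667, 0.
f(u) = 4u⁴ + 4u³ - 3u² + 4u - 3: f₀=9, f₁=-10.506173, f₂=-7.395062, f₃=-3.
(3h/8)·[f₀ + 3f₁ + 3f₂ + f₃] = 0.25·(-47.703704) = -11.9259.

-11.9259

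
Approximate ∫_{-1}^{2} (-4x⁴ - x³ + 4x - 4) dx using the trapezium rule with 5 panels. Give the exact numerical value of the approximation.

h = (2 − (-1))/5 = 0.6.
Nodes x₀,…,x₅ = -1, -0.4, 0.2, 0.8, 1.4, 2.
f(x) = -4x⁴ - x³ + 4x - 4: f₀=-11, f₁=-5.6384, f₂=-3.2144, f₃=-2.9504, f₄=-16.5104, f₅=-68.
(h/2)·[f₀ + 2f₁ + 2f₂ + 2f₃ + 2f₄ + f₅] = 0.3·(-135.6272) = -40.68816.

-40.68816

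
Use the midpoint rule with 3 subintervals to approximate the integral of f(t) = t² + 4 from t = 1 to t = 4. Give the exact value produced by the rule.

32.75

h = (4 − 1)/3 = 1.
Midpoints m₁,…,m₃ = 1.5, 2.5, 3.5.
f(m₁)=6.25, f(m₂)=10.25, f(m₃)=16.25.
h·[f(m₁) + f(m₂) + f(m₃)] = 1·(32.75) = 32.75.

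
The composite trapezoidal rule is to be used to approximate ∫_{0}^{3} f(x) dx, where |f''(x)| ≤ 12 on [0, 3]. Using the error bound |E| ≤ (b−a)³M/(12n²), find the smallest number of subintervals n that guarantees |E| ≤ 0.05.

24

Need 324/(12n²) ≤ 0.05.
n² ≥ 324/(12·0.05) = 540 ⇒ n ≥ 23.2379, so the smallest n is 24.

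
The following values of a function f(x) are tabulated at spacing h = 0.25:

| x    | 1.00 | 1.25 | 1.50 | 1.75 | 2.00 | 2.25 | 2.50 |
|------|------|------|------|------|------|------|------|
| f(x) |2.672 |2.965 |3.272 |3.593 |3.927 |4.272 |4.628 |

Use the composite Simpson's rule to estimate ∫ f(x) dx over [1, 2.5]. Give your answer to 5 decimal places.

h = 0.25, n = 6.
(h/3)·[y₀ + 4y₁ + 2y₂ + 4y₃ + 2y₄ + 4y₅ + y₆] = 0.083333·(65.018) = 5.41817.

5.41817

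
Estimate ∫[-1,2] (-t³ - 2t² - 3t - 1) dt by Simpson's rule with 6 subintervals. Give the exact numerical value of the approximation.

h = (2 − (-1))/6 = 0.5.
Nodes t₀,…,t₆ = -1, -0.5, 0, 0.5, 1, 1.5, 2.
f(t) = -t³ - 2t² - 3t - 1: f₀=1, f₁=0.125, f₂=-1, f₃=-3.125, f₄=-7, f₅=-13.375, f₆=-23.
(h/3)·[f₀ + 4f₁ + 2f₂ + 4f₃ + 2f₄ + 4f₅ + f₆] = 0.166667·(-103.5) = -17.25.

-17.25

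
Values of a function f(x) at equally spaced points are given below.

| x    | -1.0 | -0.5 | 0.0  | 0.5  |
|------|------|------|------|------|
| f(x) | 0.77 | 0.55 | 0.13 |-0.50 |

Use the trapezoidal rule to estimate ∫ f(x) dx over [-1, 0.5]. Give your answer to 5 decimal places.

h = 0.5, n = 3.
(h/2)·[y₀ + 2y₁ + 2y₂ + y₃] = 0.25·(1.63) = 0.40750.

0.40750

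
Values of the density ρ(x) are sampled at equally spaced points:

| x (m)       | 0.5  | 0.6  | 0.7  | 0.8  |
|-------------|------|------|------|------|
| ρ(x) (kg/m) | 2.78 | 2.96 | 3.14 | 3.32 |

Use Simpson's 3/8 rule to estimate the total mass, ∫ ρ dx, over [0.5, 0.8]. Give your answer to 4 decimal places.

0.9150

h = 0.1, n = 3.
(3h/8)·[y₀ + 3y₁ + 3y₂ + y₃] = 0.0375·(24.40) = 0.9150.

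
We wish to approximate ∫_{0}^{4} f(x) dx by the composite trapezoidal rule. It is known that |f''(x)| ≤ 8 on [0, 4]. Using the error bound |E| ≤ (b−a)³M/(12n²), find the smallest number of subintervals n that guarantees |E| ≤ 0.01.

66

Need 512/(12n²) ≤ 0.01.
n² ≥ 512/(12·0.01) = 4266.67 ⇒ n ≥ 65.3197, so the smallest n is 66.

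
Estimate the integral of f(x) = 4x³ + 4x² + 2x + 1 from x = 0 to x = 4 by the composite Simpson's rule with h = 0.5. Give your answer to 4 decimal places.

361.3333

h = (4 − 0)/8 = 0.5.
Nodes x₀,…,x₈ = 0, 0.5, 1, 1.5, 2, 2.5, 3, 3.5, 4.
f(x) = 4x³ + 4x² + 2x + 1: f₀=1, f₁=3.5, f₂=11, f₃=26.5, f₄=53, f₅=93.5, f₆=151, f₇=228.5, f₈=329.
(h/3)·[f₀ + 4f₁ + 2f₂ + 4f₃ + 2f₄ + 4f₅ + 2f₆ + 4f₇ + f₈] = 0.166667·(2168) = 361.3333.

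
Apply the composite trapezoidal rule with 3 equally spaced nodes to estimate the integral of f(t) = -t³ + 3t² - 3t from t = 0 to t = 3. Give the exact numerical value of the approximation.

h = (3 − 0)/2 = 1.5.
Nodes t₀,…,t₂ = 0, 1.5, 3.
f(t) = -t³ + 3t² - 3t: f₀=0, f₁=-1.125, f₂=-9.
(h/2)·[f₀ + 2f₁ + f₂] = 0.75·(-11.25) = -8.4375.

-8.4375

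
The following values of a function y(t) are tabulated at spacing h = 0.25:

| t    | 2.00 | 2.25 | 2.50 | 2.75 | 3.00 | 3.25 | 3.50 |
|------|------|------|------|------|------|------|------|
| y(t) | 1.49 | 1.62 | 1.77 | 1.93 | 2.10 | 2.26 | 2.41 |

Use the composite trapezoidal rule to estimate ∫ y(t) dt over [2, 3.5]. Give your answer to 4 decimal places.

h = 0.25, n = 6.
(h/2)·[y₀ + 2y₁ + 2y₂ + 2y₃ + 2y₄ + 2y₅ + y₆] = 0.125·(23.26) = 2.9075.

2.9075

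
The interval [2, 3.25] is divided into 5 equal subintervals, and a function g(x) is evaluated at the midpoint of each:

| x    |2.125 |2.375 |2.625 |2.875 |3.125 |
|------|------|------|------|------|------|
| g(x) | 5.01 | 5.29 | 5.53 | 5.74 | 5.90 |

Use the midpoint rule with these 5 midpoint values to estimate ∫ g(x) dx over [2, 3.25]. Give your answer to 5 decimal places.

h = 0.25, n = 5.
h·[y(m₁) + y(m₂) + y(m₃) + y(m₄) + y(m₅)] = 0.25·(27.47) = 6.86750.

6.86750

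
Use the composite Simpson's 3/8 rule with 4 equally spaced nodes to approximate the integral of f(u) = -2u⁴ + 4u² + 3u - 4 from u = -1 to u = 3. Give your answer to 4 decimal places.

h = (3 − (-1))/3 = 1.333333.
Nodes u₀,…,u₃ = -1, 0.333333, 1.666667, 3.
f(u) = -2u⁴ + 4u² + 3u - 4: f₀=-5, f₁=-2.580247, f₂=-3.320988, f₃=-121.
(3h/8)·[f₀ + 3f₁ + 3f₂ + f₃] = 0.5·(-143.703704) = -71.8519.

-71.8519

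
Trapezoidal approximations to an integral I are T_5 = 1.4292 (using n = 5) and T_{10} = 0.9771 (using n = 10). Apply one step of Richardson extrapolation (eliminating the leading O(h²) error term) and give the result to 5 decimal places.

0.82640

R = (4·T_{10} − T_5) / 3 = (4·0.9771 − 1.4292)/3 = (2.4792)/3 = 0.82640.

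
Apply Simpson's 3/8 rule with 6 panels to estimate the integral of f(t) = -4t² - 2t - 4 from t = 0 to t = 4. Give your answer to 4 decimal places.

h = (4 − 0)/6 = 0.666667.
Nodes t₀,…,t₆ = 0, 0.666667, 1.333333, 2, 2.666667, 3.333333, 4.
f(t) = -4t² - 2t - 4: f₀=-4, f₁=-7.111111, f₂=-13.777778, f₃=-24, f₄=-37.777778, f₅=-55.111111, f₆=-76.
(3h/8)·[f₀ + 3f₁ + 3f₂ + 2f₃ + 3f₄ + 3f₅ + f₆] = 0.25·(-469.333333) = -117.3333.

-117.3333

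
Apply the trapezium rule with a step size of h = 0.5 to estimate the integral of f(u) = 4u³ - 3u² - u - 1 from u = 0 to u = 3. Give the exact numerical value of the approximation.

48.375

h = (3 − 0)/6 = 0.5.
Nodes u₀,…,u₆ = 0, 0.5, 1, 1.5, 2, 2.5, 3.
f(u) = 4u³ - 3u² - u - 1: f₀=-1, f₁=-1.75, f₂=-1, f₃=4.25, f₄=17, f₅=40.25, f₆=77.
(h/2)·[f₀ + 2f₁ + 2f₂ + 2f₃ + 2f₄ + 2f₅ + f₆] = 0.25·(193.5) = 48.375.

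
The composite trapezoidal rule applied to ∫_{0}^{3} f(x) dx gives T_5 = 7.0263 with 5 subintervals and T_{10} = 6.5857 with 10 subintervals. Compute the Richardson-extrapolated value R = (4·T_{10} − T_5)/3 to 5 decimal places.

6.43883

R = (4·T_{10} − T_5) / 3 = (4·6.5857 − 7.0263)/3 = (19.3165)/3 = 6.43883.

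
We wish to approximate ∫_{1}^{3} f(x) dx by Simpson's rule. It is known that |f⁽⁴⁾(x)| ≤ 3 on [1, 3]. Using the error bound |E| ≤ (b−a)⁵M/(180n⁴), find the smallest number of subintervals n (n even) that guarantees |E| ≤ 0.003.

Need 96/(180n⁴) ≤ 0.003.
n⁴ ≥ 96/(180·0.003) = 177.778 ⇒ n ≥ 3.6515, so the smallest even n is 4. (n must be even for Simpson's rule.)

4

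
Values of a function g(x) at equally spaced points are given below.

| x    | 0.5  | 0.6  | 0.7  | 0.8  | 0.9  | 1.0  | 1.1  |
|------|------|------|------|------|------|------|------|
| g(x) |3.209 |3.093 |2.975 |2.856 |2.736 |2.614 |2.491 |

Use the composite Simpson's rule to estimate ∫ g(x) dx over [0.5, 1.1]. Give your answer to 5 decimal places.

h = 0.1, n = 6.
(h/3)·[y₀ + 4y₁ + 2y₂ + 4y₃ + 2y₄ + 4y₅ + y₆] = 0.033333·(51.374) = 1.71247.

1.71247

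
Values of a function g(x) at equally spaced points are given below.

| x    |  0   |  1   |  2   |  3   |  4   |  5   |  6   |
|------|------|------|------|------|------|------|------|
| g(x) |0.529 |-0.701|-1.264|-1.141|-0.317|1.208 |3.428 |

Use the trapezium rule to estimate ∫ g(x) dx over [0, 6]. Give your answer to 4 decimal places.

-0.2365

h = 1, n = 6.
(h/2)·[y₀ + 2y₁ + 2y₂ + 2y₃ + 2y₄ + 2y₅ + y₆] = 0.5·(-0.473) = -0.2365.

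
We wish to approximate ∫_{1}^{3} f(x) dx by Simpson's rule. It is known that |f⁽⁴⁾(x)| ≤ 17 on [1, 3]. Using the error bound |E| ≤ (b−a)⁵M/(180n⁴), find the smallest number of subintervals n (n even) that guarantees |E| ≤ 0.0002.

Need 544/(180n⁴) ≤ 0.0002.
n⁴ ≥ 544/(180·0.0002) = 15111.1 ⇒ n ≥ 11.0873, so the smallest even n is 12. (n must be even for Simpson's rule.)

12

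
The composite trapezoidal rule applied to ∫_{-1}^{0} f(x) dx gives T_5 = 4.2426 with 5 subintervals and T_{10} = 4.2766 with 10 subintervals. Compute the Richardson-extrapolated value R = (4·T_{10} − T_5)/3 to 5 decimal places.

R = (4·T_{10} − T_5) / 3 = (4·4.2766 − 4.2426)/3 = (12.8638)/3 = 4.28793.

4.28793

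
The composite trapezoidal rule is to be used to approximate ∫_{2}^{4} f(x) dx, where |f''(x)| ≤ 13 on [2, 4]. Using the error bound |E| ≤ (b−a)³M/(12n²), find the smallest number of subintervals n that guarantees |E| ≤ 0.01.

Need 104/(12n²) ≤ 0.01.
n² ≥ 104/(12·0.01) = 866.667 ⇒ n ≥ 29.4392, so the smallest n is 30.

30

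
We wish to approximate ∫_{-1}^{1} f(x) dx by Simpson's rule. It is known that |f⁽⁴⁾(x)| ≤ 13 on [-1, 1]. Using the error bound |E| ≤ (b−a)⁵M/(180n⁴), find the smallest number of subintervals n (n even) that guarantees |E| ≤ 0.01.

4

Need 416/(180n⁴) ≤ 0.01.
n⁴ ≥ 416/(180·0.01) = 231.111 ⇒ n ≥ 3.8990, so the smallest even n is 4. (n must be even for Simpson's rule.)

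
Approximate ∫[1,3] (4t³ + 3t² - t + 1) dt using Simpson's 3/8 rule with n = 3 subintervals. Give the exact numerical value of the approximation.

h = (3 − 1)/3 = 0.666667.
Nodes t₀,…,t₃ = 1, 1.666667, 2.333333, 3.
f(t) = 4t³ + 3t² - t + 1: f₀=7, f₁=26.185185, f₂=65.814815, f₃=133.
(3h/8)·[f₀ + 3f₁ + 3f₂ + f₃] = 0.25·(416) = 104.

104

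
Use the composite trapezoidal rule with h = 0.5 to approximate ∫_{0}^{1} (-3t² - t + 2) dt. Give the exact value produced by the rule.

h = (1 − 0)/2 = 0.5.
Nodes t₀,…,t₂ = 0, 0.5, 1.
f(t) = -3t² - t + 2: f₀=2, f₁=0.75, f₂=-2.
(h/2)·[f₀ + 2f₁ + f₂] = 0.25·(1.5) = 0.375.

0.375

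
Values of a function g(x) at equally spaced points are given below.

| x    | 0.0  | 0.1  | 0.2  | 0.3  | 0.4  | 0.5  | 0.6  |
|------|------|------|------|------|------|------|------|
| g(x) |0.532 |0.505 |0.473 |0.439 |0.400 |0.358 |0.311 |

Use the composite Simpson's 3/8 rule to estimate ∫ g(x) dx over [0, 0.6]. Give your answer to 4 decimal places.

0.2598

h = 0.1, n = 6.
(3h/8)·[y₀ + 3y₁ + 3y₂ + 2y₃ + 3y₄ + 3y₅ + y₆] = 0.0375·(6.929) = 0.2598.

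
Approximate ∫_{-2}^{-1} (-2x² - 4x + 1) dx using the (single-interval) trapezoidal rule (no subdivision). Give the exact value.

2

T = (b−a)/2 · [f(-2) + f(-1)] = 0.5·[1 + 3] = 2.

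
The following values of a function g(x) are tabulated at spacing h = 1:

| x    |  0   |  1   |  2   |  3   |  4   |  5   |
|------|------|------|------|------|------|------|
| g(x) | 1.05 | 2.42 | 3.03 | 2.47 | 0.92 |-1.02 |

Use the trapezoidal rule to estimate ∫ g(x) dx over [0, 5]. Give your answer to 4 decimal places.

h = 1, n = 5.
(h/2)·[y₀ + 2y₁ + 2y₂ + 2y₃ + 2y₄ + y₅] = 0.5·(17.71) = 8.8550.

8.8550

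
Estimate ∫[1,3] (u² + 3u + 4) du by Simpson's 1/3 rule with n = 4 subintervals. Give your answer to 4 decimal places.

h = (3 − 1)/4 = 0.5.
Nodes u₀,…,u₄ = 1, 1.5, 2, 2.5, 3.
f(u) = u² + 3u + 4: f₀=8, f₁=10.75, f₂=14, f₃=17.75, f₄=22.
(h/3)·[f₀ + 4f₁ + 2f₂ + 4f₃ + f₄] = 0.166667·(172) = 28.6667.

28.6667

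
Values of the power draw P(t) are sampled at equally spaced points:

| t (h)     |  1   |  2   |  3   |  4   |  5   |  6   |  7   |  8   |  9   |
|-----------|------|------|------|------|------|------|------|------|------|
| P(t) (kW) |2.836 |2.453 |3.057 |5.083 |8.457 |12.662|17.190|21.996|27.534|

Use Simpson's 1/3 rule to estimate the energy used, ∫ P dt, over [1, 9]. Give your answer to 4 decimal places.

h = 1, n = 8.
(h/3)·[y₀ + 4y₁ + 2y₂ + 4y₃ + 2y₄ + 4y₅ + 2y₆ + 4y₇ + y₈] = 0.333333·(256.554) = 85.5180.

85.5180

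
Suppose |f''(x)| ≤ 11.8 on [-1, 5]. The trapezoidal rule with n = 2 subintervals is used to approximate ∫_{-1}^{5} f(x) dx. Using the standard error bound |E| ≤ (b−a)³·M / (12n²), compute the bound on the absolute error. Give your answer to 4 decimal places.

|E| ≤ (6)³·11.8 / (12·2²) = 2548.8/48 = 53.1000.

53.1000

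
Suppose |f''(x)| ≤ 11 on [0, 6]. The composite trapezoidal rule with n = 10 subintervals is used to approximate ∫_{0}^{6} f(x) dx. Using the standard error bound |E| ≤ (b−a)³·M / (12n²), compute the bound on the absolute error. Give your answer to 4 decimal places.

|E| ≤ (6)³·11 / (12·10²) = 2376/1200 = 1.9800.

1.9800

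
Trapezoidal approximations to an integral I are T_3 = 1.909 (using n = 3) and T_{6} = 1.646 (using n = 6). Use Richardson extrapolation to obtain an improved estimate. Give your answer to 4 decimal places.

R = (4·T_{6} − T_3) / 3 = (4·1.646 − 1.909)/3 = (4.675)/3 = 1.5583.

1.5583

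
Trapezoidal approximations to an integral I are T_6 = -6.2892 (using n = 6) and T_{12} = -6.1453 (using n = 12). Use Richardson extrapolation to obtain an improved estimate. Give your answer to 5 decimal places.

R = (4·T_{12} − T_6) / 3 = (4·(-6.1453) − (-6.2892))/3 = (-18.2920)/3 = -6.09733.

-6.09733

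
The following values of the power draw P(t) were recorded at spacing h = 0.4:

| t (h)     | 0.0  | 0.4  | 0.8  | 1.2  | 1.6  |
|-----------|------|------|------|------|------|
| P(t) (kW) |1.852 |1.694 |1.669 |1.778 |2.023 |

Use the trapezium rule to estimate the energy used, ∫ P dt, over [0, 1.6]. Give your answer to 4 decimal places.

2.8314

h = 0.4, n = 4.
(h/2)·[y₀ + 2y₁ + 2y₂ + 2y₃ + y₄] = 0.2·(14.157) = 2.8314.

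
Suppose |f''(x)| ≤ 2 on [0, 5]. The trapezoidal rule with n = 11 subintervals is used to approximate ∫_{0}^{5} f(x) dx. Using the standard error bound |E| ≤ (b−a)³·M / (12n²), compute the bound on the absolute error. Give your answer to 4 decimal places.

|E| ≤ (5)³·2 / (12·11²) = 250/1452 = 0.1722.

0.1722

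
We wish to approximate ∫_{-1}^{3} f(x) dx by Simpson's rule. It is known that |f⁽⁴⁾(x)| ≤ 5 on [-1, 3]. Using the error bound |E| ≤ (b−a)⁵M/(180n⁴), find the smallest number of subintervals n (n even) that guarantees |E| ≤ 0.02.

Need 5120/(180n⁴) ≤ 0.02.
n⁴ ≥ 5120/(180·0.02) = 1422.22 ⇒ n ≥ 6.1410, so the smallest even n is 8. (n must be even for Simpson's rule.)

8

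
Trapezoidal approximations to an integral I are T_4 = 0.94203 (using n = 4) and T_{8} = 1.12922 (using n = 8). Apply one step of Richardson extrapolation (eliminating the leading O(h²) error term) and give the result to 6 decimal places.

R = (4·T_{8} − T_4) / 3 = (4·1.12922 − 0.94203)/3 = (3.57485)/3 = 1.191617.

1.191617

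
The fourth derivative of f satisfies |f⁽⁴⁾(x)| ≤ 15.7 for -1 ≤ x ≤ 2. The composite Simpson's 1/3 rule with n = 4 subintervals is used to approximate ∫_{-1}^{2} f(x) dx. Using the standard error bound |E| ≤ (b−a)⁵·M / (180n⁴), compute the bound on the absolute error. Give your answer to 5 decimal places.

0.08279

|E| ≤ (3)⁵·15.7 / (180·4⁴) = 3815.1/46080 = 0.08279.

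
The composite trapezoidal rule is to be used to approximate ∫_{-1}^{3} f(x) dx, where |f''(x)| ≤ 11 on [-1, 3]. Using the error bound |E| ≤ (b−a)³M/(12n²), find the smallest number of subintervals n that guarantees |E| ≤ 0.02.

55

Need 704/(12n²) ≤ 0.02.
n² ≥ 704/(12·0.02) = 2933.33 ⇒ n ≥ 54.1603, so the smallest n is 55.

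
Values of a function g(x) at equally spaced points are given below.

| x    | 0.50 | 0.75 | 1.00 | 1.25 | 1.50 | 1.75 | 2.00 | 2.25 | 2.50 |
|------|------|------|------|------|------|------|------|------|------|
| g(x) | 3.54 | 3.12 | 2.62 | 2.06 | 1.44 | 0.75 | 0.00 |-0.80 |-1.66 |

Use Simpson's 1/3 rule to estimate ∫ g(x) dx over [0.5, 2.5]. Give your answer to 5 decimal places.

2.54333

h = 0.25, n = 8.
(h/3)·[y₀ + 4y₁ + 2y₂ + 4y₃ + 2y₄ + 4y₅ + 2y₆ + 4y₇ + y₈] = 0.083333·(30.52) = 2.54333.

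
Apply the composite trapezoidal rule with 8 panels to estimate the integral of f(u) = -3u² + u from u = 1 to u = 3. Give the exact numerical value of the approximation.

h = (3 − 1)/8 = 0.25.
Nodes u₀,…,u₈ = 1, 1.25, 1.5, 1.75, 2, 2.25, 2.5, 2.75, 3.
f(u) = -3u² + u: f₀=-2, f₁=-3.4375, f₂=-5.25, f₃=-7.4375, f₄=-10, f₅=-12.9375, f₆=-16.25, f₇=-19.9375, f₈=-24.
(h/2)·[f₀ + 2f₁ + 2f₂ + 2f₃ + 2f₄ + 2f₅ + 2f₆ + 2f₇ + f₈] = 0.125·(-176.5) = -22.0625.

-22.0625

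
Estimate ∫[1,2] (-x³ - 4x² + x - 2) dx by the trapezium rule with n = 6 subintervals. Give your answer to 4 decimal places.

-13.6227

h = (2 − 1)/6 = 0.166667.
Nodes x₀,…,x₆ = 1, 1.166667, 1.333333, 1.5, 1.666667, 1.833333, 2.
f(x) = -x³ - 4x² + x - 2: f₀=-6, f₁=-7.865741, f₂=-10.148148, f₃=-12.875, f₄=-16.074074, f₅=-19.773148, f₆=-24.
(h/2)·[f₀ + 2f₁ + 2f₂ + 2f₃ + 2f₄ + 2f₅ + f₆] = 0.083333·(-163.472222) = -13.6227.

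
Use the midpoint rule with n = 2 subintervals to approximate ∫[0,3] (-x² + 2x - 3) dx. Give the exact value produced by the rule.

-8.4375

h = (3 − 0)/2 = 1.5.
Midpoints m₁,…,m₂ = 0.75, 2.25.
f(m₁)=-2.0625, f(m₂)=-3.5625.
h·[f(m₁) + f(m₂)] = 1.5·(-5.625) = -8.4375.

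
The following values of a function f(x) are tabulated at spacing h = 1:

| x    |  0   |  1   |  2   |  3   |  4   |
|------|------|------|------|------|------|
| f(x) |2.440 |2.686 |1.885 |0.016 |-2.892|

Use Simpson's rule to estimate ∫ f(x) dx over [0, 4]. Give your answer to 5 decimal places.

4.70867

h = 1, n = 4.
(h/3)·[y₀ + 4y₁ + 2y₂ + 4y₃ + y₄] = 0.333333·(14.126) = 4.70867.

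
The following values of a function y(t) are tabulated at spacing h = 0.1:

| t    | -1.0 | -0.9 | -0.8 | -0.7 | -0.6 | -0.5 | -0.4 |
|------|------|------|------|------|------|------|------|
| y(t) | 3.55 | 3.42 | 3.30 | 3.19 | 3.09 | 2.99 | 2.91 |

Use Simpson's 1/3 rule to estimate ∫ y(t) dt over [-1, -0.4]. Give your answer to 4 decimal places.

h = 0.1, n = 6.
(h/3)·[y₀ + 4y₁ + 2y₂ + 4y₃ + 2y₄ + 4y₅ + y₆] = 0.033333·(57.64) = 1.9213.

1.9213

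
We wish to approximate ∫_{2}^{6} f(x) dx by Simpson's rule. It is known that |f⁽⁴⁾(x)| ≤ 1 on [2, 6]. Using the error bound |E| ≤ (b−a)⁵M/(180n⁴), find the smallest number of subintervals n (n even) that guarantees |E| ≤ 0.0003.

12

Need 1024/(180n⁴) ≤ 0.0003.
n⁴ ≥ 1024/(180·0.0003) = 18963 ⇒ n ≥ 11.7348, so the smallest even n is 12. (n must be even for Simpson's rule.)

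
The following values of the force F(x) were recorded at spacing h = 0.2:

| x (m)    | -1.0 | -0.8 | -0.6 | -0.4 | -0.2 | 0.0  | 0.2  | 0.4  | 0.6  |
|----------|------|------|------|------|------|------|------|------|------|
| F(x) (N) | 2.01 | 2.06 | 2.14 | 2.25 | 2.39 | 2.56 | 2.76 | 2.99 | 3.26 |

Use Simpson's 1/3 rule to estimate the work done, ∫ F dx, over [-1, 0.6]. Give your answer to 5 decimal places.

3.95267

h = 0.2, n = 8.
(h/3)·[y₀ + 4y₁ + 2y₂ + 4y₃ + 2y₄ + 4y₅ + 2y₆ + 4y₇ + y₈] = 0.066667·(59.29) = 3.95267.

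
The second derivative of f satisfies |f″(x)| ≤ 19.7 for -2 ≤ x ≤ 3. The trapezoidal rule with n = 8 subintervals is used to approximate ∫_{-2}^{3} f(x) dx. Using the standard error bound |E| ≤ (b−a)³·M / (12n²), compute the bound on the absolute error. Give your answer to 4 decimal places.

|E| ≤ (5)³·19.7 / (12·8²) = 2462.5/768 = 3.2064.

3.2064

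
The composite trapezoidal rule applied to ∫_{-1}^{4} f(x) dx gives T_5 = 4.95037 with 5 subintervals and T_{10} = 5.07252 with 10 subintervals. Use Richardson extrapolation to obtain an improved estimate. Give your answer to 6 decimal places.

5.113237

R = (4·T_{10} − T_5) / 3 = (4·5.07252 − 4.95037)/3 = (15.33971)/3 = 5.113237.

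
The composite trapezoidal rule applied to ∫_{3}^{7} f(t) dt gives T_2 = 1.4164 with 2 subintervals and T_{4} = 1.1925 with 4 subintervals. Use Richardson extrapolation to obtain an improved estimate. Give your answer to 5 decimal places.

R = (4·T_{4} − T_2) / 3 = (4·1.1925 − 1.4164)/3 = (3.3536)/3 = 1.11787.

1.11787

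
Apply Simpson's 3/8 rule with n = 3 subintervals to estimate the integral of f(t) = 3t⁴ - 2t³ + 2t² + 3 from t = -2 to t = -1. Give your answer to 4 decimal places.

h = (-1 − (-2))/3 = 0.333333.
Nodes t₀,…,t₃ = -2, -1.666667, -1.333333, -1.
f(t) = 3t⁴ - 2t³ + 2t² + 3: f₀=75, f₁=40.962963, f₂=20.777778, f₃=10.
(3h/8)·[f₀ + 3f₁ + 3f₂ + f₃] = 0.125·(270.222222) = 33.7778.

33.7778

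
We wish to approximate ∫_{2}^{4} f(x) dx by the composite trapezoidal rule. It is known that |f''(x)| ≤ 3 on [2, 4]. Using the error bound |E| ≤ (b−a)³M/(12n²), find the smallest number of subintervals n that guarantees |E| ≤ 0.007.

Need 24/(12n²) ≤ 0.007.
n² ≥ 24/(12·0.007) = 285.714 ⇒ n ≥ 16.9031, so the smallest n is 17.

17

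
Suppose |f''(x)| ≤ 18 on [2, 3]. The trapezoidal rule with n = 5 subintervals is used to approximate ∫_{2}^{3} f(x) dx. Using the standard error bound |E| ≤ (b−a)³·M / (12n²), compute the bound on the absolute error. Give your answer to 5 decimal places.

|E| ≤ (1)³·18 / (12·5²) = 18/300 = 0.06000.

0.06000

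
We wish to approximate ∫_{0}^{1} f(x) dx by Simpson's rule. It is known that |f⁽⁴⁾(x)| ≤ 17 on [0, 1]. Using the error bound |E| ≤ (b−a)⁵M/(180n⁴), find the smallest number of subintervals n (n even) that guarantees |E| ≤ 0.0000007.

Need 17/(180n⁴) ≤ 0.0000007.
n⁴ ≥ 17/(180·0.0000007) = 134921 ⇒ n ≥ 19.1655, so the smallest even n is 20. (n must be even for Simpson's rule.)

20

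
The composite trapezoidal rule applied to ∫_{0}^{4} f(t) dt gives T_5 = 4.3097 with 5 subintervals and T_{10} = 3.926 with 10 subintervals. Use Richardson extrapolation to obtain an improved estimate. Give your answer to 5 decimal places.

3.79810

R = (4·T_{10} − T_5) / 3 = (4·3.926 − 4.3097)/3 = (11.3943)/3 = 3.79810.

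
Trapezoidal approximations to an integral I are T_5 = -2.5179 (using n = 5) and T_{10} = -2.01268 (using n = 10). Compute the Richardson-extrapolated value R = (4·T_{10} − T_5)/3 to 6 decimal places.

-1.844273

R = (4·T_{10} − T_5) / 3 = (4·(-2.01268) − (-2.5179))/3 = (-5.53282)/3 = -1.844273.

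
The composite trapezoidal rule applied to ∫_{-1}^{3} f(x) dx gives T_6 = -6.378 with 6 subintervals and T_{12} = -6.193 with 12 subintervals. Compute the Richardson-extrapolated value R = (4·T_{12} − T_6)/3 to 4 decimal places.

R = (4·T_{12} − T_6) / 3 = (4·(-6.193) − (-6.378))/3 = (-18.394)/3 = -6.1313.

-6.1313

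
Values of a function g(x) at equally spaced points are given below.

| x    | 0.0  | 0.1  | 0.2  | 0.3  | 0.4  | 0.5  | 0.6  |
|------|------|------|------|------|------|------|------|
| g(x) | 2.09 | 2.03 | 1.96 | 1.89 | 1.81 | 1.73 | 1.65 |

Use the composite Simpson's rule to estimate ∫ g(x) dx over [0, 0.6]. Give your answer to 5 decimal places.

1.12933

h = 0.1, n = 6.
(h/3)·[y₀ + 4y₁ + 2y₂ + 4y₃ + 2y₄ + 4y₅ + y₆] = 0.033333·(33.88) = 1.12933.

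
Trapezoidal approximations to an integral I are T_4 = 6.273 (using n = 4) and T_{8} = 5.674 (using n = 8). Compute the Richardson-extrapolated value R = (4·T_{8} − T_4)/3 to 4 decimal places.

R = (4·T_{8} − T_4) / 3 = (4·5.674 − 6.273)/3 = (16.423)/3 = 5.4743.

5.4743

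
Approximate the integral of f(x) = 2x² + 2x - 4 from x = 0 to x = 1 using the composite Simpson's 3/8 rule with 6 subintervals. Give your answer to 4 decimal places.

h = (1 − 0)/6 = 0.166667.
Nodes x₀,…,x₆ = 0, 0.166667, 0.333333, 0.5, 0.666667, 0.833333, 1.
f(x) = 2x² + 2x - 4: f₀=-4, f₁=-3.611111, f₂=-3.111111, f₃=-2.5, f₄=-1.777778, f₅=-0.944444, f₆=0.
(3h/8)·[f₀ + 3f₁ + 3f₂ + 2f₃ + 3f₄ + 3f₅ + f₆] = 0.0625·(-37.333333) = -2.3333.

-2.3333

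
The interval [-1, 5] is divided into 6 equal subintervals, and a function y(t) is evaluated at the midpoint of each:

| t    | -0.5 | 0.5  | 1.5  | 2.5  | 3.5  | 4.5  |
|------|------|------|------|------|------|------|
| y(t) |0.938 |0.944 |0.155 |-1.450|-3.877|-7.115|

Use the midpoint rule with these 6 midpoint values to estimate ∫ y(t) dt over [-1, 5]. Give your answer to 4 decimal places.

-10.4050

h = 1, n = 6.
h·[y(m₁) + y(m₂) + y(m₃) + y(m₄) + y(m₅) + y(m₆)] = 1·(-10.405) = -10.4050.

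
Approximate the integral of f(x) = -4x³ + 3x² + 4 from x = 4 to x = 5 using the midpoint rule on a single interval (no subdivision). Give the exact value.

-299.75

M = (b−a)·f(4.5) = 1·(-299.75) = -299.75.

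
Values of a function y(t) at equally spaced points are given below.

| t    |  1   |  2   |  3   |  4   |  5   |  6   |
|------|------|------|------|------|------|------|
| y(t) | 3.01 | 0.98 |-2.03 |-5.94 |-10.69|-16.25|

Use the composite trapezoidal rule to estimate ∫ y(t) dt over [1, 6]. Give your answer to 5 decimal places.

h = 1, n = 5.
(h/2)·[y₀ + 2y₁ + 2y₂ + 2y₃ + 2y₄ + y₅] = 0.5·(-48.60) = -24.30000.

-24.30000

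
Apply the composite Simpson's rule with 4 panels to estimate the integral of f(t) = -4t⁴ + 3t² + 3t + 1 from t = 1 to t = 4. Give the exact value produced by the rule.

h = (4 − 1)/4 = 0.75.
Nodes t₀,…,t₄ = 1, 1.75, 2.5, 3.25, 4.
f(t) = -4t⁴ + 3t² + 3t + 1: f₀=3, f₁=-22.078125, f₂=-129, f₃=-403.828125, f₄=-963.
(h/3)·[f₀ + 4f₁ + 2f₂ + 4f₃ + f₄] = 0.25·(-2921.625) = -730.40625.

-730.40625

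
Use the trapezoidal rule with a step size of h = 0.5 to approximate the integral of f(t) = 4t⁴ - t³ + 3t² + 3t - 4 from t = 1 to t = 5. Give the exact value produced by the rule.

2527.5

h = (5 − 1)/8 = 0.5.
Nodes t₀,…,t₈ = 1, 1.5, 2, 2.5, 3, 3.5, 4, 4.5, 5.
f(t) = 4t⁴ - t³ + 3t² + 3t - 4: f₀=5, f₁=24.125, f₂=70, f₃=162.875, f₄=329, f₅=600.625, f₆=1016, f₇=1619.375, f₈=2461.
(h/2)·[f₀ + 2f₁ + 2f₂ + 2f₃ + 2f₄ + 2f₅ + 2f₆ + 2f₇ + f₈] = 0.25·(10110) = 2527.5.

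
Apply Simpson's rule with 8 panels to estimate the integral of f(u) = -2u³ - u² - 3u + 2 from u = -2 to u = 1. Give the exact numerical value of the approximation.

h = (1 − (-2))/8 = 0.375.
Nodes u₀,…,u₈ = -2, -1.625, -1.25, -0.875, -0.5, -0.125, 0.25, 0.625, 1.
f(u) = -2u³ - u² - 3u + 2: f₀=20, f₁=12.81640625, f₂=8.09375, f₃=5.19921875, f₄=3.5, f₅=2.36328125, f₆=1.15625, f₇=-0.75390625, f₈=-4.
(h/3)·[f₀ + 4f₁ + 2f₂ + 4f₃ + 2f₄ + 4f₅ + 2f₆ + 4f₇ + f₈] = 0.125·(120) = 15.

15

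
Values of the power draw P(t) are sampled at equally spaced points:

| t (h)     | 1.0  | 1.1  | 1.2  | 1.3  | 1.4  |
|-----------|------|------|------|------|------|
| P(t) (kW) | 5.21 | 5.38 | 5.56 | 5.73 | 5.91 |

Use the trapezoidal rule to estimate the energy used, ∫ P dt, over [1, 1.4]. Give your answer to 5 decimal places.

2.22300

h = 0.1, n = 4.
(h/2)·[y₀ + 2y₁ + 2y₂ + 2y₃ + y₄] = 0.05·(44.46) = 2.22300.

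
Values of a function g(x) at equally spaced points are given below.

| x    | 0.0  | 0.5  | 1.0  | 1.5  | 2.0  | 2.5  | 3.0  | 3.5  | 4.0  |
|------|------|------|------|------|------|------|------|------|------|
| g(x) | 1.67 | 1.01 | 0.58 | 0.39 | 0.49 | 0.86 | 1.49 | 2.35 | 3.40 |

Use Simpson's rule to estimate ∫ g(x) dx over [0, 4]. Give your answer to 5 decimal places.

4.77167

h = 0.5, n = 8.
(h/3)·[y₀ + 4y₁ + 2y₂ + 4y₃ + 2y₄ + 4y₅ + 2y₆ + 4y₇ + y₈] = 0.166667·(28.63) = 4.77167.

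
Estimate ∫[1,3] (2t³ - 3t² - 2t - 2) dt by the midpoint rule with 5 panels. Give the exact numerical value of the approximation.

1.76

h = (3 − 1)/5 = 0.4.
Midpoints m₁,…,m₅ = 1.2, 1.6, 2, 2.4, 2.8.
f(m₁)=-5.264, f(m₂)=-4.688, f(m₃)=-2, f(m₄)=3.568, f(m₅)=12.784.
h·[f(m₁) + f(m₂) + f(m₃) + f(m₄) + f(m₅)] = 0.4·(4.4) = 1.76.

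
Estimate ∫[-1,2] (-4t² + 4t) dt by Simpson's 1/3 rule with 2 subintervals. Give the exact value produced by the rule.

h = (2 − (-1))/2 = 1.5.
Nodes t₀,…,t₂ = -1, 0.5, 2.
f(t) = -4t² + 4t: f₀=-8, f₁=1, f₂=-8.
(h/3)·[f₀ + 4f₁ + f₂] = 0.5·(-12) = -6.

-6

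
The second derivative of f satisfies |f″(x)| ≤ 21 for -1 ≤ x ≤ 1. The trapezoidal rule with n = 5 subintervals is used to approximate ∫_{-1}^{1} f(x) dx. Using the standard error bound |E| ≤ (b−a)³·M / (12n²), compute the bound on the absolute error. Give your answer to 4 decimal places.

0.5600

|E| ≤ (2)³·21 / (12·5²) = 168/300 = 0.5600.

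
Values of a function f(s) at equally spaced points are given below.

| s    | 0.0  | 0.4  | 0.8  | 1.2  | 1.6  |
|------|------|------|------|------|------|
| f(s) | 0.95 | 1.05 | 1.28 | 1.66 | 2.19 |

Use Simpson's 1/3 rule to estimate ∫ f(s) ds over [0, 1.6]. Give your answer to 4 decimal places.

h = 0.4, n = 4.
(h/3)·[y₀ + 4y₁ + 2y₂ + 4y₃ + y₄] = 0.133333·(16.54) = 2.2053.

2.2053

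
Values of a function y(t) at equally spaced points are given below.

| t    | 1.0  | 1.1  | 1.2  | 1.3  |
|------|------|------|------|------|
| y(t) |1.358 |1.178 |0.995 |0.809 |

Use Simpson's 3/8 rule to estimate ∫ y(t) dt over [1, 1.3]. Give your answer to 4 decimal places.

0.3257

h = 0.1, n = 3.
(3h/8)·[y₀ + 3y₁ + 3y₂ + y₃] = 0.0375·(8.686) = 0.3257.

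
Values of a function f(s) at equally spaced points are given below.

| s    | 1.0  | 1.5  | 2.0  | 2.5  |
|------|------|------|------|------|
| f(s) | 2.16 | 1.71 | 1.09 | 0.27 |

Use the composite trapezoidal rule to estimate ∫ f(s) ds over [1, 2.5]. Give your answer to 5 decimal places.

h = 0.5, n = 3.
(h/2)·[y₀ + 2y₁ + 2y₂ + y₃] = 0.25·(8.03) = 2.00750.

2.00750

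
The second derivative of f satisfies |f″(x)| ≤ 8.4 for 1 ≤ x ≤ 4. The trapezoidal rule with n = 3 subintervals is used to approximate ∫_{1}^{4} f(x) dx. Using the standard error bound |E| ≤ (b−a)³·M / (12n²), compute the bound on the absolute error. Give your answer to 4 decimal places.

|E| ≤ (3)³·8.4 / (12·3²) = 226.8/108 = 2.1000.

2.1000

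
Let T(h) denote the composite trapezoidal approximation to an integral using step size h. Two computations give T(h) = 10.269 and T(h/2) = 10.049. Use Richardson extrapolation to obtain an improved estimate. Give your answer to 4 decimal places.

9.9757

R = (4·T(h/2) − T(h)) / 3 = (4·10.049 − 10.269)/3 = (29.927)/3 = 9.9757.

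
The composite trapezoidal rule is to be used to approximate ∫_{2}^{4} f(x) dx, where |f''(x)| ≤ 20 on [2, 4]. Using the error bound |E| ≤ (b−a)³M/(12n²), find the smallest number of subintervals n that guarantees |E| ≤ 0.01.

Need 160/(12n²) ≤ 0.01.
n² ≥ 160/(12·0.01) = 1333.33 ⇒ n ≥ 36.5148, so the smallest n is 37.

37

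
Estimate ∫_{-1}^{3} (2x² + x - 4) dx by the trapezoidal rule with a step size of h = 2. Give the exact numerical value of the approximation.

12

h = (3 − (-1))/2 = 2.
Nodes x₀,…,x₂ = -1, 1, 3.
f(x) = 2x² + x - 4: f₀=-3, f₁=-1, f₂=17.
(h/2)·[f₀ + 2f₁ + f₂] = 1·(12) = 12.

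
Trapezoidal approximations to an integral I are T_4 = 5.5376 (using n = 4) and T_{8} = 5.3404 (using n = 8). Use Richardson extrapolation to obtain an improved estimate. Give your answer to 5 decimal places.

R = (4·T_{8} − T_4) / 3 = (4·5.3404 − 5.5376)/3 = (15.8240)/3 = 5.27467.

5.27467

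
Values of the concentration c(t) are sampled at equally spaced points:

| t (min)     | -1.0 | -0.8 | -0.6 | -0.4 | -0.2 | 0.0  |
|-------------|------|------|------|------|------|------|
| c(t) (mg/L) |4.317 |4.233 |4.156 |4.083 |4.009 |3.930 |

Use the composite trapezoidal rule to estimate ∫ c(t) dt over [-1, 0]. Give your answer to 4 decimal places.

h = 0.2, n = 5.
(h/2)·[y₀ + 2y₁ + 2y₂ + 2y₃ + 2y₄ + y₅] = 0.1·(41.209) = 4.1209.

4.1209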